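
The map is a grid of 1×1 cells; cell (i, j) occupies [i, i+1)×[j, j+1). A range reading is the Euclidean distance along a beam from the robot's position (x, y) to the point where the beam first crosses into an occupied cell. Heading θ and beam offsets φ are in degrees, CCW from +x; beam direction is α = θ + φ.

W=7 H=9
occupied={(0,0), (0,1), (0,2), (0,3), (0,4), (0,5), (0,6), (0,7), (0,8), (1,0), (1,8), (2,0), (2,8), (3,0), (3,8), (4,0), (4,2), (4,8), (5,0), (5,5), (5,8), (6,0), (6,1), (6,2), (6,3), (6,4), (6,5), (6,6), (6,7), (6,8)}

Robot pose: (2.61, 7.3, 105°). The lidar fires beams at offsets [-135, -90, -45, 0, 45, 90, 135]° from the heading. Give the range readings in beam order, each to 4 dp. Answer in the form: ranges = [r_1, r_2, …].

ranges = [2.7597, 2.7046, 0.8083, 0.7247, 1.4000, 1.6668, 3.2200]

beam 1: φ=-135°, α=330°
  d=(0.8660,-0.5000)  start (2,7)  tX=0.4503 tY=0.6000  stride 1/|dx|=1.1547 1/|dy|=2.0000
    cross x-line → (3,7), t=0.4503
    cross y-line → (3,6), t=0.6000
    cross x-line → (4,6), t=1.6050
    cross y-line → (4,5), t=2.6000
    cross x-line → (5,5), t=2.7597 (wall)
  → r_1 = 2.7597
beam 2: φ=-90°, α=15°
  d=(0.9659,0.2588)  start (2,7)  tX=0.4038 tY=2.7046  stride 1/|dx|=1.0353 1/|dy|=3.8637
    cross x-line → (3,7), t=0.4038
    cross x-line → (4,7), t=1.4390
    cross x-line → (5,7), t=2.4743
    cross y-line → (5,8), t=2.7046 (wall)
  → r_2 = 2.7046
beam 3: φ=-45°, α=60°
  d=(0.5000,0.8660)  start (2,7)  tX=0.7800 tY=0.8083  stride 1/|dx|=2.0000 1/|dy|=1.1547
    cross x-line → (3,7), t=0.7800
    cross y-line → (3,8), t=0.8083 (wall)
  → r_3 = 0.8083
beam 4: φ=0°, α=105°
  d=(-0.2588,0.9659)  start (2,7)  tX=2.3569 tY=0.7247  stride 1/|dx|=3.8637 1/|dy|=1.0353
    cross y-line → (2,8), t=0.7247 (wall)
  → r_4 = 0.7247
beam 5: φ=45°, α=150°
  d=(-0.8660,0.5000)  start (2,7)  tX=0.7044 tY=1.4000  stride 1/|dx|=1.1547 1/|dy|=2.0000
    cross x-line → (1,7), t=0.7044
    cross y-line → (1,8), t=1.4000 (wall)
  → r_5 = 1.4000
beam 6: φ=90°, α=195°
  d=(-0.9659,-0.2588)  start (2,7)  tX=0.6315 tY=1.1591  stride 1/|dx|=1.0353 1/|dy|=3.8637
    cross x-line → (1,7), t=0.6315
    cross y-line → (1,6), t=1.1591
    cross x-line → (0,6), t=1.6668 (wall)
  → r_6 = 1.6668
beam 7: φ=135°, α=240°
  d=(-0.5000,-0.8660)  start (2,7)  tX=1.2200 tY=0.3464  stride 1/|dx|=2.0000 1/|dy|=1.1547
    cross y-line → (2,6), t=0.3464
    cross x-line → (1,6), t=1.2200
    cross y-line → (1,5), t=1.5011
    cross y-line → (1,4), t=2.6558
    cross x-line → (0,4), t=3.2200 (wall)
  → r_7 = 3.2200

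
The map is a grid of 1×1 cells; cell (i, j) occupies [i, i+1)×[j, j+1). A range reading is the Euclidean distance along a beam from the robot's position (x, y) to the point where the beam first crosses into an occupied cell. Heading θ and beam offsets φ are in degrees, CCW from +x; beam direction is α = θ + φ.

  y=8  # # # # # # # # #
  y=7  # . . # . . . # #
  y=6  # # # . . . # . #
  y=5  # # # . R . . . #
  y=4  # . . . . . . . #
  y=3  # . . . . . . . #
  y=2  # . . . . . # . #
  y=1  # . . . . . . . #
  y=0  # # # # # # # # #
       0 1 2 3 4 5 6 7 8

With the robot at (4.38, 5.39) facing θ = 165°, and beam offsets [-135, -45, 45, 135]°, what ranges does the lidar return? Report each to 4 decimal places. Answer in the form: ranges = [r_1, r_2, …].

beam 1: φ=-135°, α=30°
  direction (0.8660, 0.5000); cell (4,5); t to first gridline: x 0.7159, y 1.2200 (then +1.1547 / +2.0000)
    (5,5) via x @ 0.7159
    (5,6) via y @ 1.2200
    (6,6) via x @ 1.8706  # hit
  → r_1 = 1.8706
beam 2: φ=-45°, α=120°
  direction (-0.5000, 0.8660); cell (4,5); t to first gridline: x 0.7600, y 0.7044 (then +2.0000 / +1.1547)
    (4,6) via y @ 0.7044
    (3,6) via x @ 0.7600
    (3,7) via y @ 1.8591  # hit
  → r_2 = 1.8591
beam 3: φ=45°, α=210°
  direction (-0.8660, -0.5000); cell (4,5); t to first gridline: x 0.4388, y 0.7800 (then +1.1547 / +2.0000)
    (3,5) via x @ 0.4388
    (3,4) via y @ 0.7800
    (2,4) via x @ 1.5935
    (1,4) via x @ 2.7482
    (1,3) via y @ 2.7800
    (0,3) via x @ 3.9029  # hit
  → r_3 = 3.9029
beam 4: φ=135°, α=300°
  direction (0.5000, -0.8660); cell (4,5); t to first gridline: x 1.2400, y 0.4503 (then +2.0000 / +1.1547)
    (4,4) via y @ 0.4503
    (5,4) via x @ 1.2400
    (5,3) via y @ 1.6050
    (5,2) via y @ 2.7597
    (6,2) via x @ 3.2400  # hit
  → r_4 = 3.2400

ranges = [1.8706, 1.8591, 3.9029, 3.2400]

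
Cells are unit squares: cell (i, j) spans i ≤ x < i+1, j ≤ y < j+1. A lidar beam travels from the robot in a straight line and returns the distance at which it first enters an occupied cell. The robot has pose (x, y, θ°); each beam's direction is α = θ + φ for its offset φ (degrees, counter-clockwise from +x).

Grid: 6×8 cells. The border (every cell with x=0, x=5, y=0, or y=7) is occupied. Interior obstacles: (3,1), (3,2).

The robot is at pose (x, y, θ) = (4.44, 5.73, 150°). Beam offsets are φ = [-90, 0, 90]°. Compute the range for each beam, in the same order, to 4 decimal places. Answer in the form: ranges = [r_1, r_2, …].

beam 1: φ=-90°, α=60°
  dir = (cos 60°, sin 60°) = (0.5000, 0.8660); from cell (4,5)
  next x-line at t=1.1200, next y-line at t=0.3118; Δt_x=2.0000, Δt_y=1.1547
    y: enter (4,6) at t=0.3118
    x: enter (5,6) at t=1.1200 ← occupied
  → r_1 = 1.1200
beam 2: φ=0°, α=150°
  dir = (cos 150°, sin 150°) = (-0.8660, 0.5000); from cell (4,5)
  next x-line at t=0.5081, next y-line at t=0.5400; Δt_x=1.1547, Δt_y=2.0000
    x: enter (3,5) at t=0.5081
    y: enter (3,6) at t=0.5400
    x: enter (2,6) at t=1.6628
    y: enter (2,7) at t=2.5400 ← occupied
  → r_2 = 2.5400
beam 3: φ=90°, α=240°
  dir = (cos 240°, sin 240°) = (-0.5000, -0.8660); from cell (4,5)
  next x-line at t=0.8800, next y-line at t=0.8429; Δt_x=2.0000, Δt_y=1.1547
    y: enter (4,4) at t=0.8429
    x: enter (3,4) at t=0.8800
    y: enter (3,3) at t=1.9976
    x: enter (2,3) at t=2.8800
    y: enter (2,2) at t=3.1523
    y: enter (2,1) at t=4.3070
    x: enter (1,1) at t=4.8800
    y: enter (1,0) at t=5.4617 ← occupied
  → r_3 = 5.4617

ranges = [1.1200, 2.5400, 5.4617]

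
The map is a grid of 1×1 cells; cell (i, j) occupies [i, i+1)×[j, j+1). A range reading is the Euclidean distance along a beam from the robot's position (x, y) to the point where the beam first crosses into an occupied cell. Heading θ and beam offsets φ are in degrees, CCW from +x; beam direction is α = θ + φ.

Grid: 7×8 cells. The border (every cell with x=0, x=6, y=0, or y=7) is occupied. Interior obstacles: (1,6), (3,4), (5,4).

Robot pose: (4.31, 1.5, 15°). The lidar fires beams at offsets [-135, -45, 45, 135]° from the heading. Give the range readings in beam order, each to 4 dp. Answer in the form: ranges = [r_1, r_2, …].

ranges = [0.5774, 1.0000, 2.8868, 3.8221]

beam 1: φ=-135°, α=240°
  dir = (cos 240°, sin 240°) = (-0.5000, -0.8660); from cell (4,1)
  next x-line at t=0.6200, next y-line at t=0.5774; Δt_x=2.0000, Δt_y=1.1547
    y: enter (4,0) at t=0.5774 ← occupied
  → r_1 = 0.5774
beam 2: φ=-45°, α=330°
  dir = (cos 330°, sin 330°) = (0.8660, -0.5000); from cell (4,1)
  next x-line at t=0.7967, next y-line at t=1.0000; Δt_x=1.1547, Δt_y=2.0000
    x: enter (5,1) at t=0.7967
    y: enter (5,0) at t=1.0000 ← occupied
  → r_2 = 1.0000
beam 3: φ=45°, α=60°
  dir = (cos 60°, sin 60°) = (0.5000, 0.8660); from cell (4,1)
  next x-line at t=1.3800, next y-line at t=0.5774; Δt_x=2.0000, Δt_y=1.1547
    y: enter (4,2) at t=0.5774
    x: enter (5,2) at t=1.3800
    y: enter (5,3) at t=1.7321
    y: enter (5,4) at t=2.8868 ← occupied
  → r_3 = 2.8868
beam 4: φ=135°, α=150°
  dir = (cos 150°, sin 150°) = (-0.8660, 0.5000); from cell (4,1)
  next x-line at t=0.3580, next y-line at t=1.0000; Δt_x=1.1547, Δt_y=2.0000
    x: enter (3,1) at t=0.3580
    y: enter (3,2) at t=1.0000
    x: enter (2,2) at t=1.5127
    x: enter (1,2) at t=2.6674
    y: enter (1,3) at t=3.0000
    x: enter (0,3) at t=3.8221 ← occupied
  → r_4 = 3.8221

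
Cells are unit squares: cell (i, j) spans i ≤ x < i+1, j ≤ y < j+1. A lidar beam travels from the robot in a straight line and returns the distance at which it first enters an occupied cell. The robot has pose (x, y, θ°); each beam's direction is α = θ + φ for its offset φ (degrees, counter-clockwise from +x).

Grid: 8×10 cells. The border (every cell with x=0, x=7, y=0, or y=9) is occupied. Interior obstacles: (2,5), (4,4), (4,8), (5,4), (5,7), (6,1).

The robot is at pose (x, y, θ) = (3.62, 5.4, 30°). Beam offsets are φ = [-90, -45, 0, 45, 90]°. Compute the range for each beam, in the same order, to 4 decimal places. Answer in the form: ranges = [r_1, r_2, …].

ranges = [0.7600, 1.5455, 3.9029, 2.6917, 4.1569]

beam 1: φ=-90°, α=300°
  direction (0.5000, -0.8660); cell (3,5); t to first gridline: x 0.7600, y 0.4619 (then +2.0000 / +1.1547)
    (3,4) via y @ 0.4619
    (4,4) via x @ 0.7600  # hit
  → r_1 = 0.7600
beam 2: φ=-45°, α=345°
  direction (0.9659, -0.2588); cell (3,5); t to first gridline: x 0.3934, y 1.5455 (then +1.0353 / +3.8637)
    (4,5) via x @ 0.3934
    (5,5) via x @ 1.4287
    (5,4) via y @ 1.5455  # hit
  → r_2 = 1.5455
beam 3: φ=0°, α=30°
  direction (0.8660, 0.5000); cell (3,5); t to first gridline: x 0.4388, y 1.2000 (then +1.1547 / +2.0000)
    (4,5) via x @ 0.4388
    (4,6) via y @ 1.2000
    (5,6) via x @ 1.5935
    (6,6) via x @ 2.7482
    (6,7) via y @ 3.2000
    (7,7) via x @ 3.9029  # hit
  → r_3 = 3.9029
beam 4: φ=45°, α=75°
  direction (0.2588, 0.9659); cell (3,5); t to first gridline: x 1.4682, y 0.6212 (then +3.8637 / +1.0353)
    (3,6) via y @ 0.6212
    (4,6) via x @ 1.4682
    (4,7) via y @ 1.6564
    (4,8) via y @ 2.6917  # hit
  → r_4 = 2.6917
beam 5: φ=90°, α=120°
  direction (-0.5000, 0.8660); cell (3,5); t to first gridline: x 1.2400, y 0.6928 (then +2.0000 / +1.1547)
    (3,6) via y @ 0.6928
    (2,6) via x @ 1.2400
    (2,7) via y @ 1.8475
    (2,8) via y @ 3.0022
    (1,8) via x @ 3.2400
    (1,9) via y @ 4.1569  # hit
  → r_5 = 4.1569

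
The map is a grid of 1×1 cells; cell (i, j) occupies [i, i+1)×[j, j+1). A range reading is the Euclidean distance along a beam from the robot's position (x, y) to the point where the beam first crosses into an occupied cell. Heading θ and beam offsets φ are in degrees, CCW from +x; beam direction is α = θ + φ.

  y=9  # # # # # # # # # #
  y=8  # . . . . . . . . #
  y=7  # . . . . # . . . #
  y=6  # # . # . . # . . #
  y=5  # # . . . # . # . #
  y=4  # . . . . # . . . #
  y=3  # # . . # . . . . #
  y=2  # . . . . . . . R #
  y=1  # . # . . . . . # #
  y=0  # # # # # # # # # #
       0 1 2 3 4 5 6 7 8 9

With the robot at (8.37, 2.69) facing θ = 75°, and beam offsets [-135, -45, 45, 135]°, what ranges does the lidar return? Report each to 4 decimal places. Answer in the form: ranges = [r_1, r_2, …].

ranges = [0.7967, 0.7275, 2.6674, 3.3800]

beam 1: φ=-135°, α=300°
  d=(0.5000,-0.8660)  start (8,2)  tX=1.2600 tY=0.7967  stride 1/|dx|=2.0000 1/|dy|=1.1547
    cross y-line → (8,1), t=0.7967 (wall)
  → r_1 = 0.7967
beam 2: φ=-45°, α=30°
  d=(0.8660,0.5000)  start (8,2)  tX=0.7275 tY=0.6200  stride 1/|dx|=1.1547 1/|dy|=2.0000
    cross y-line → (8,3), t=0.6200
    cross x-line → (9,3), t=0.7275 (wall)
  → r_2 = 0.7275
beam 3: φ=45°, α=120°
  d=(-0.5000,0.8660)  start (8,2)  tX=0.7400 tY=0.3580  stride 1/|dx|=2.0000 1/|dy|=1.1547
    cross y-line → (8,3), t=0.3580
    cross x-line → (7,3), t=0.7400
    cross y-line → (7,4), t=1.5127
    cross y-line → (7,5), t=2.6674 (wall)
  → r_3 = 2.6674
beam 4: φ=135°, α=210°
  d=(-0.8660,-0.5000)  start (8,2)  tX=0.4272 tY=1.3800  stride 1/|dx|=1.1547 1/|dy|=2.0000
    cross x-line → (7,2), t=0.4272
    cross y-line → (7,1), t=1.3800
    cross x-line → (6,1), t=1.5819
    cross x-line → (5,1), t=2.7366
    cross y-line → (5,0), t=3.3800 (wall)
  → r_4 = 3.3800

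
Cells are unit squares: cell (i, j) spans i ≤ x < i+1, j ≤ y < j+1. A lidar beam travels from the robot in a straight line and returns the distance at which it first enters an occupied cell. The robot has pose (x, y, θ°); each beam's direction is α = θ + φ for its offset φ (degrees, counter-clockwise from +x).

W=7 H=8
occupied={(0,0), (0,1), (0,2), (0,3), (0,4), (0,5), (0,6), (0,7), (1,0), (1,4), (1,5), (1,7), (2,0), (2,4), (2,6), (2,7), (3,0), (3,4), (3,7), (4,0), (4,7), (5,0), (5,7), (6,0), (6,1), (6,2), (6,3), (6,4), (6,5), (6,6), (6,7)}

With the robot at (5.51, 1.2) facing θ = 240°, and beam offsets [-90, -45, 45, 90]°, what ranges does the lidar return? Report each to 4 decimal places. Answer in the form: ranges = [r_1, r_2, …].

ranges = [5.2077, 0.7727, 0.2071, 0.4000]

beam 1: φ=-90°, α=150°
  dir = (cos 150°, sin 150°) = (-0.8660, 0.5000); from cell (5,1)
  next x-line at t=0.5889, next y-line at t=1.6000; Δt_x=1.1547, Δt_y=2.0000
    x: enter (4,1) at t=0.5889
    y: enter (4,2) at t=1.6000
    x: enter (3,2) at t=1.7436
    x: enter (2,2) at t=2.8983
    y: enter (2,3) at t=3.6000
    x: enter (1,3) at t=4.0530
    x: enter (0,3) at t=5.2077 ← occupied
  → r_1 = 5.2077
beam 2: φ=-45°, α=195°
  dir = (cos 195°, sin 195°) = (-0.9659, -0.2588); from cell (5,1)
  next x-line at t=0.5280, next y-line at t=0.7727; Δt_x=1.0353, Δt_y=3.8637
    x: enter (4,1) at t=0.5280
    y: enter (4,0) at t=0.7727 ← occupied
  → r_2 = 0.7727
beam 3: φ=45°, α=285°
  dir = (cos 285°, sin 285°) = (0.2588, -0.9659); from cell (5,1)
  next x-line at t=1.8932, next y-line at t=0.2071; Δt_x=3.8637, Δt_y=1.0353
    y: enter (5,0) at t=0.2071 ← occupied
  → r_3 = 0.2071
beam 4: φ=90°, α=330°
  dir = (cos 330°, sin 330°) = (0.8660, -0.5000); from cell (5,1)
  next x-line at t=0.5658, next y-line at t=0.4000; Δt_x=1.1547, Δt_y=2.0000
    y: enter (5,0) at t=0.4000 ← occupied
  → r_4 = 0.4000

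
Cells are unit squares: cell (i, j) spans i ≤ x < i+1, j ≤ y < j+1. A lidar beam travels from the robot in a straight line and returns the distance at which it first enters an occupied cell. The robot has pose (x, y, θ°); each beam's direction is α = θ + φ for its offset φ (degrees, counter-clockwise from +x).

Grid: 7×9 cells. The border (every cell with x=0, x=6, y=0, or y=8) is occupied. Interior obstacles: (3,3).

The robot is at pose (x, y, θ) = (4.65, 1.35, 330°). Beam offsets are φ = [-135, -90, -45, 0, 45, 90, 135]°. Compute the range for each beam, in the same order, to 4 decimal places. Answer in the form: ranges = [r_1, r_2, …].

beam 1: φ=-135°, α=195°
  direction (-0.9659, -0.2588); cell (4,1); t to first gridline: x 0.6729, y 1.3523 (then +1.0353 / +3.8637)
    (3,1) via x @ 0.6729
    (3,0) via y @ 1.3523  # hit
  → r_1 = 1.3523
beam 2: φ=-90°, α=240°
  direction (-0.5000, -0.8660); cell (4,1); t to first gridline: x 1.3000, y 0.4041 (then +2.0000 / +1.1547)
    (4,0) via y @ 0.4041  # hit
  → r_2 = 0.4041
beam 3: φ=-45°, α=285°
  direction (0.2588, -0.9659); cell (4,1); t to first gridline: x 1.3523, y 0.3623 (then +3.8637 / +1.0353)
    (4,0) via y @ 0.3623  # hit
  → r_3 = 0.3623
beam 4: φ=0°, α=330°
  direction (0.8660, -0.5000); cell (4,1); t to first gridline: x 0.4041, y 0.7000 (then +1.1547 / +2.0000)
    (5,1) via x @ 0.4041
    (5,0) via y @ 0.7000  # hit
  → r_4 = 0.7000
beam 5: φ=45°, α=15°
  direction (0.9659, 0.2588); cell (4,1); t to first gridline: x 0.3623, y 2.5114 (then +1.0353 / +3.8637)
    (5,1) via x @ 0.3623
    (6,1) via x @ 1.3976  # hit
  → r_5 = 1.3976
beam 6: φ=90°, α=60°
  direction (0.5000, 0.8660); cell (4,1); t to first gridline: x 0.7000, y 0.7506 (then +2.0000 / +1.1547)
    (5,1) via x @ 0.7000
    (5,2) via y @ 0.7506
    (5,3) via y @ 1.9053
    (6,3) via x @ 2.7000  # hit
  → r_6 = 2.7000
beam 7: φ=135°, α=105°
  direction (-0.2588, 0.9659); cell (4,1); t to first gridline: x 2.5114, y 0.6729 (then +3.8637 / +1.0353)
    (4,2) via y @ 0.6729
    (4,3) via y @ 1.7082
    (3,3) via x @ 2.5114  # hit
  → r_7 = 2.5114

ranges = [1.3523, 0.4041, 0.3623, 0.7000, 1.3976, 2.7000, 2.5114]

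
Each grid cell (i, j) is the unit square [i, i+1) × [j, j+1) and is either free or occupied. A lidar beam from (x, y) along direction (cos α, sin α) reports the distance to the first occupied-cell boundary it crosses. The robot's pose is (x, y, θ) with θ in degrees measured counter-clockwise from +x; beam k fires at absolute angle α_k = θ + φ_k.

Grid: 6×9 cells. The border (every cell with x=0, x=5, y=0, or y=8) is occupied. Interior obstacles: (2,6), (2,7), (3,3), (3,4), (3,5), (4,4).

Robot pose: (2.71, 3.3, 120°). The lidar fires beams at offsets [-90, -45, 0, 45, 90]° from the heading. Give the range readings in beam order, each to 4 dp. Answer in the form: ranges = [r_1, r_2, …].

beam 1: φ=-90°, α=30°
  cosα=0.8660 sinα=0.5000 | (2,3) | tMaxX 0.3349 tMaxY 1.4000 | tΔX 1.1547 tΔY 2.0000
    t=0.3349 [x] (3,3) — stop
  → r_1 = 0.3349
beam 2: φ=-45°, α=75°
  cosα=0.2588 sinα=0.9659 | (2,3) | tMaxX 1.1205 tMaxY 0.7247 | tΔX 3.8637 tΔY 1.0353
    t=0.7247 [y] (2,4)
    t=1.1205 [x] (3,4) — stop
  → r_2 = 1.1205
beam 3: φ=0°, α=120°
  cosα=-0.5000 sinα=0.8660 | (2,3) | tMaxX 1.4200 tMaxY 0.8083 | tΔX 2.0000 tΔY 1.1547
    t=0.8083 [y] (2,4)
    t=1.4200 [x] (1,4)
    t=1.9630 [y] (1,5)
    t=3.1177 [y] (1,6)
    t=3.4200 [x] (0,6) — stop
  → r_3 = 3.4200
beam 4: φ=45°, α=165°
  cosα=-0.9659 sinα=0.2588 | (2,3) | tMaxX 0.7350 tMaxY 2.7046 | tΔX 1.0353 tΔY 3.8637
    t=0.7350 [x] (1,3)
    t=1.7703 [x] (0,3) — stop
  → r_4 = 1.7703
beam 5: φ=90°, α=210°
  cosα=-0.8660 sinα=-0.5000 | (2,3) | tMaxX 0.8198 tMaxY 0.6000 | tΔX 1.1547 tΔY 2.0000
    t=0.6000 [y] (2,2)
    t=0.8198 [x] (1,2)
    t=1.9745 [x] (0,2) — stop
  → r_5 = 1.9745

ranges = [0.3349, 1.1205, 3.4200, 1.7703, 1.9745]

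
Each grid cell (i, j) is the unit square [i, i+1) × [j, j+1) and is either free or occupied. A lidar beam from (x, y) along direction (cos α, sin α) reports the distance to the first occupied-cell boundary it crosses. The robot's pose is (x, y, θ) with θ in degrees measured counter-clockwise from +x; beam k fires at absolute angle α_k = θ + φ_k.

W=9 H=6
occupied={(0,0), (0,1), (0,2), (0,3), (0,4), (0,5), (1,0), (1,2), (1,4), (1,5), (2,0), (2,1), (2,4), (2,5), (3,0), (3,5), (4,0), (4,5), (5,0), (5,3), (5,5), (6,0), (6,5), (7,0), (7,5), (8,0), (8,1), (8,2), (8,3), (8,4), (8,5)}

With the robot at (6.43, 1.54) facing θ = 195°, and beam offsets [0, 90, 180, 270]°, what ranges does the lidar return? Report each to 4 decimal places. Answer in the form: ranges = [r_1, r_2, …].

ranges = [2.0864, 0.5590, 1.6254, 1.6614]

beam 1: φ=0°, α=195°
  direction (-0.9659, -0.2588); cell (6,1); t to first gridline: x 0.4452, y 2.0864 (then +1.0353 / +3.8637)
    (5,1) via x @ 0.4452
    (4,1) via x @ 1.4804
    (4,0) via y @ 2.0864  # hit
  → r_1 = 2.0864
beam 2: φ=90°, α=285°
  direction (0.2588, -0.9659); cell (6,1); t to first gridline: x 2.2023, y 0.5590 (then +3.8637 / +1.0353)
    (6,0) via y @ 0.5590  # hit
  → r_2 = 0.5590
beam 3: φ=180°, α=15°
  direction (0.9659, 0.2588); cell (6,1); t to first gridline: x 0.5901, y 1.7773 (then +1.0353 / +3.8637)
    (7,1) via x @ 0.5901
    (8,1) via x @ 1.6254  # hit
  → r_3 = 1.6254
beam 4: φ=270°, α=105°
  direction (-0.2588, 0.9659); cell (6,1); t to first gridline: x 1.6614, y 0.4762 (then +3.8637 / +1.0353)
    (6,2) via y @ 0.4762
    (6,3) via y @ 1.5115
    (5,3) via x @ 1.6614  # hit
  → r_4 = 1.6614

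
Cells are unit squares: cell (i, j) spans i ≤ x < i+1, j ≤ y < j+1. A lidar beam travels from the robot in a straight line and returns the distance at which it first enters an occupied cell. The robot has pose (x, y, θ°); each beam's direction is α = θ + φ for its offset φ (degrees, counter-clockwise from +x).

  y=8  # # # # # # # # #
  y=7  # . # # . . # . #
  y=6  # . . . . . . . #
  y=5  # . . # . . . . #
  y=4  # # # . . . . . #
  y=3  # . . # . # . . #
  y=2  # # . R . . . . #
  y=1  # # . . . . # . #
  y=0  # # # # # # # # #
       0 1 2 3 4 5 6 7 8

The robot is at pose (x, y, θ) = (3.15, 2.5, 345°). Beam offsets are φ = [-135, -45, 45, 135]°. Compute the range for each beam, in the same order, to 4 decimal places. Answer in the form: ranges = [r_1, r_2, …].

beam 1: φ=-135°, α=210°
  cosα=-0.8660 sinα=-0.5000 | (3,2) | tMaxX 0.1732 tMaxY 1.0000 | tΔX 1.1547 tΔY 2.0000
    t=0.1732 [x] (2,2)
    t=1.0000 [y] (2,1)
    t=1.3279 [x] (1,1) — stop
  → r_1 = 1.3279
beam 2: φ=-45°, α=300°
  cosα=0.5000 sinα=-0.8660 | (3,2) | tMaxX 1.7000 tMaxY 0.5774 | tΔX 2.0000 tΔY 1.1547
    t=0.5774 [y] (3,1)
    t=1.7000 [x] (4,1)
    t=1.7321 [y] (4,0) — stop
  → r_2 = 1.7321
beam 3: φ=45°, α=30°
  cosα=0.8660 sinα=0.5000 | (3,2) | tMaxX 0.9815 tMaxY 1.0000 | tΔX 1.1547 tΔY 2.0000
    t=0.9815 [x] (4,2)
    t=1.0000 [y] (4,3)
    t=2.1362 [x] (5,3) — stop
  → r_3 = 2.1362
beam 4: φ=135°, α=120°
  cosα=-0.5000 sinα=0.8660 | (3,2) | tMaxX 0.3000 tMaxY 0.5774 | tΔX 2.0000 tΔY 1.1547
    t=0.3000 [x] (2,2)
    t=0.5774 [y] (2,3)
    t=1.7321 [y] (2,4) — stop
  → r_4 = 1.7321

ranges = [1.3279, 1.7321, 2.1362, 1.7321]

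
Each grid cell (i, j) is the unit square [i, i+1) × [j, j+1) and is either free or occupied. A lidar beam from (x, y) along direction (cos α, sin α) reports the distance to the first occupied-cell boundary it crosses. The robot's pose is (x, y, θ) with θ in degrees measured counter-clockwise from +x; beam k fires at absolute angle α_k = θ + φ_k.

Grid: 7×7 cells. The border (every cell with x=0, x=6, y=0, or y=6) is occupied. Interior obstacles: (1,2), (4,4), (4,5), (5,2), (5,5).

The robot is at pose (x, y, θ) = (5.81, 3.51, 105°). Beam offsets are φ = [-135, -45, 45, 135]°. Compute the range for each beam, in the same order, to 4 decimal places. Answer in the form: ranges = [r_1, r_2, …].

beam 1: φ=-135°, α=330°
  cosα=0.8660 sinα=-0.5000 | (5,3) | tMaxX 0.2194 tMaxY 1.0200 | tΔX 1.1547 tΔY 2.0000
    t=0.2194 [x] (6,3) — stop
  → r_1 = 0.2194
beam 2: φ=-45°, α=60°
  cosα=0.5000 sinα=0.8660 | (5,3) | tMaxX 0.3800 tMaxY 0.5658 | tΔX 2.0000 tΔY 1.1547
    t=0.3800 [x] (6,3) — stop
  → r_2 = 0.3800
beam 3: φ=45°, α=150°
  cosα=-0.8660 sinα=0.5000 | (5,3) | tMaxX 0.9353 tMaxY 0.9800 | tΔX 1.1547 tΔY 2.0000
    t=0.9353 [x] (4,3)
    t=0.9800 [y] (4,4) — stop
  → r_3 = 0.9800
beam 4: φ=135°, α=240°
  cosα=-0.5000 sinα=-0.8660 | (5,3) | tMaxX 1.6200 tMaxY 0.5889 | tΔX 2.0000 tΔY 1.1547
    t=0.5889 [y] (5,2) — stop
  → r_4 = 0.5889

ranges = [0.2194, 0.3800, 0.9800, 0.5889]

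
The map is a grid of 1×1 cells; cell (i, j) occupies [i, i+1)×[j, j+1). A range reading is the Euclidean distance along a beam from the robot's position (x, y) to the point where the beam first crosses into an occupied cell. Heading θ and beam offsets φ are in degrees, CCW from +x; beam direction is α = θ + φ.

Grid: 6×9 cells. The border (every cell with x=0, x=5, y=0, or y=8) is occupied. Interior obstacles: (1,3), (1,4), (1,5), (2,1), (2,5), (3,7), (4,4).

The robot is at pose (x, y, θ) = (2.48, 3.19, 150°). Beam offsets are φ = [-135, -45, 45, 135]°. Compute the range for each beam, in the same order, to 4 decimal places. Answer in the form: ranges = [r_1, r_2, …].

ranges = [2.6089, 1.8546, 0.4969, 1.2320]

beam 1: φ=-135°, α=15°
  direction (0.9659, 0.2588); cell (2,3); t to first gridline: x 0.5383, y 3.1296 (then +1.0353 / +3.8637)
    (3,3) via x @ 0.5383
    (4,3) via x @ 1.5736
    (5,3) via x @ 2.6089  # hit
  → r_1 = 2.6089
beam 2: φ=-45°, α=105°
  direction (-0.2588, 0.9659); cell (2,3); t to first gridline: x 1.8546, y 0.8386 (then +3.8637 / +1.0353)
    (2,4) via y @ 0.8386
    (1,4) via x @ 1.8546  # hit
  → r_2 = 1.8546
beam 3: φ=45°, α=195°
  direction (-0.9659, -0.2588); cell (2,3); t to first gridline: x 0.4969, y 0.7341 (then +1.0353 / +3.8637)
    (1,3) via x @ 0.4969  # hit
  → r_3 = 0.4969
beam 4: φ=135°, α=285°
  direction (0.2588, -0.9659); cell (2,3); t to first gridline: x 2.0091, y 0.1967 (then +3.8637 / +1.0353)
    (2,2) via y @ 0.1967
    (2,1) via y @ 1.2320  # hit
  → r_4 = 1.2320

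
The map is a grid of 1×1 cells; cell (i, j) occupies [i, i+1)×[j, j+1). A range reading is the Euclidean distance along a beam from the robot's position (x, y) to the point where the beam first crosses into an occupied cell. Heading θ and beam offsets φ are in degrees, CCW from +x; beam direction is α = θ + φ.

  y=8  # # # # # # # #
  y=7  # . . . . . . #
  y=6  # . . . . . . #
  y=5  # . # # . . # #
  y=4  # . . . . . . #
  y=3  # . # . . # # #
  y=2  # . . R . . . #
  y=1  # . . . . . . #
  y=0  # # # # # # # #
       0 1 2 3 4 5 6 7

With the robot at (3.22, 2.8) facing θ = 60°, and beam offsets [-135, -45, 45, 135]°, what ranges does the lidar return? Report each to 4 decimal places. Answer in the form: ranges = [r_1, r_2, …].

ranges = [1.8635, 1.8428, 0.8500, 2.2983]

beam 1: φ=-135°, α=285°
  cosα=0.2588 sinα=-0.9659 | (3,2) | tMaxX 3.0137 tMaxY 0.8282 | tΔX 3.8637 tΔY 1.0353
    t=0.8282 [y] (3,1)
    t=1.8635 [y] (3,0) — stop
  → r_1 = 1.8635
beam 2: φ=-45°, α=15°
  cosα=0.9659 sinα=0.2588 | (3,2) | tMaxX 0.8075 tMaxY 0.7727 | tΔX 1.0353 tΔY 3.8637
    t=0.7727 [y] (3,3)
    t=0.8075 [x] (4,3)
    t=1.8428 [x] (5,3) — stop
  → r_2 = 1.8428
beam 3: φ=45°, α=105°
  cosα=-0.2588 sinα=0.9659 | (3,2) | tMaxX 0.8500 tMaxY 0.2071 | tΔX 3.8637 tΔY 1.0353
    t=0.2071 [y] (3,3)
    t=0.8500 [x] (2,3) — stop
  → r_3 = 0.8500
beam 4: φ=135°, α=195°
  cosα=-0.9659 sinα=-0.2588 | (3,2) | tMaxX 0.2278 tMaxY 3.0910 | tΔX 1.0353 tΔY 3.8637
    t=0.2278 [x] (2,2)
    t=1.2630 [x] (1,2)
    t=2.2983 [x] (0,2) — stop
  → r_4 = 2.2983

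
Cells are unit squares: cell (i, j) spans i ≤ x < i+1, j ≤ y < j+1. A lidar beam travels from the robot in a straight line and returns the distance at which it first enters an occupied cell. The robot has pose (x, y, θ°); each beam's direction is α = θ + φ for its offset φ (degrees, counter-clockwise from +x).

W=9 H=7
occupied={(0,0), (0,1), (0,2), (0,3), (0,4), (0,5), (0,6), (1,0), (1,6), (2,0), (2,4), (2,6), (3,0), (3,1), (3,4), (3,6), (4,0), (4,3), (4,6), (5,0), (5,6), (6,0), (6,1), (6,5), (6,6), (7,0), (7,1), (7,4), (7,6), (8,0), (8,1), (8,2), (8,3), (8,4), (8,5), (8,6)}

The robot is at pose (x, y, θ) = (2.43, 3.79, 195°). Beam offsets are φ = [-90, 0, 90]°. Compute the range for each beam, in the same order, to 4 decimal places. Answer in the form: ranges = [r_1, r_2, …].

ranges = [0.2174, 1.4804, 2.2023]

beam 1: φ=-90°, α=105°
  direction (-0.2588, 0.9659); cell (2,3); t to first gridline: x 1.6614, y 0.2174 (then +3.8637 / +1.0353)
    (2,4) via y @ 0.2174  # hit
  → r_1 = 0.2174
beam 2: φ=0°, α=195°
  direction (-0.9659, -0.2588); cell (2,3); t to first gridline: x 0.4452, y 3.0523 (then +1.0353 / +3.8637)
    (1,3) via x @ 0.4452
    (0,3) via x @ 1.4804  # hit
  → r_2 = 1.4804
beam 3: φ=90°, α=285°
  direction (0.2588, -0.9659); cell (2,3); t to first gridline: x 2.2023, y 0.8179 (then +3.8637 / +1.0353)
    (2,2) via y @ 0.8179
    (2,1) via y @ 1.8531
    (3,1) via x @ 2.2023  # hit
  → r_3 = 2.2023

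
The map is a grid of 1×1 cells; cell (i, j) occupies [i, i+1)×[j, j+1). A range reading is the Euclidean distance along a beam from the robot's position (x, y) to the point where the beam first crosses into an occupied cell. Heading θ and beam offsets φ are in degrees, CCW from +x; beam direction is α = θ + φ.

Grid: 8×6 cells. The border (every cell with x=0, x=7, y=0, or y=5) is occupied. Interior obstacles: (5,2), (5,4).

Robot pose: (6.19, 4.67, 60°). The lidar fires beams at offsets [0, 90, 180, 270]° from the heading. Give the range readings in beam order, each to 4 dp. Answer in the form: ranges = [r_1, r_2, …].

beam 1: φ=0°, α=60°
  direction (0.5000, 0.8660); cell (6,4); t to first gridline: x 1.6200, y 0.3811 (then +2.0000 / +1.1547)
    (6,5) via y @ 0.3811  # hit
  → r_1 = 0.3811
beam 2: φ=90°, α=150°
  direction (-0.8660, 0.5000); cell (6,4); t to first gridline: x 0.2194, y 0.6600 (then +1.1547 / +2.0000)
    (5,4) via x @ 0.2194  # hit
  → r_2 = 0.2194
beam 3: φ=180°, α=240°
  direction (-0.5000, -0.8660); cell (6,4); t to first gridline: x 0.3800, y 0.7736 (then +2.0000 / +1.1547)
    (5,4) via x @ 0.3800  # hit
  → r_3 = 0.3800
beam 4: φ=270°, α=330°
  direction (0.8660, -0.5000); cell (6,4); t to first gridline: x 0.9353, y 1.3400 (then +1.1547 / +2.0000)
    (7,4) via x @ 0.9353  # hit
  → r_4 = 0.9353

ranges = [0.3811, 0.2194, 0.3800, 0.9353]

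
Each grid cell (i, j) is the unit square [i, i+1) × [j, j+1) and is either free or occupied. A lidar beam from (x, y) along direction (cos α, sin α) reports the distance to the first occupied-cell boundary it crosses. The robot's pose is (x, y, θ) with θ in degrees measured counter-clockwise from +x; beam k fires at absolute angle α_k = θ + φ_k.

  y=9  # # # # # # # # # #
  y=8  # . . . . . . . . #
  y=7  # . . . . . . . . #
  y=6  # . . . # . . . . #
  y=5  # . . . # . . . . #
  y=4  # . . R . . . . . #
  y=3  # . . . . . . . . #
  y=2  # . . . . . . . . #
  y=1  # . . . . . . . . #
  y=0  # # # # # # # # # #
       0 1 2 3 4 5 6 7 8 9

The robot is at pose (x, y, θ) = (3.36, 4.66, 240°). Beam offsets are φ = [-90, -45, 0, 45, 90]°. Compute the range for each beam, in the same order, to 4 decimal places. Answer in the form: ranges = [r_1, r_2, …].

beam 1: φ=-90°, α=150°
  cosα=-0.8660 sinα=0.5000 | (3,4) | tMaxX 0.4157 tMaxY 0.6800 | tΔX 1.1547 tΔY 2.0000
    t=0.4157 [x] (2,4)
    t=0.6800 [y] (2,5)
    t=1.5704 [x] (1,5)
    t=2.6800 [y] (1,6)
    t=2.7251 [x] (0,6) — stop
  → r_1 = 2.7251
beam 2: φ=-45°, α=195°
  cosα=-0.9659 sinα=-0.2588 | (3,4) | tMaxX 0.3727 tMaxY 2.5500 | tΔX 1.0353 tΔY 3.8637
    t=0.3727 [x] (2,4)
    t=1.4080 [x] (1,4)
    t=2.4433 [x] (0,4) — stop
  → r_2 = 2.4433
beam 3: φ=0°, α=240°
  cosα=-0.5000 sinα=-0.8660 | (3,4) | tMaxX 0.7200 tMaxY 0.7621 | tΔX 2.0000 tΔY 1.1547
    t=0.7200 [x] (2,4)
    t=0.7621 [y] (2,3)
    t=1.9168 [y] (2,2)
    t=2.7200 [x] (1,2)
    t=3.0715 [y] (1,1)
    t=4.2262 [y] (1,0) — stop
  → r_3 = 4.2262
beam 4: φ=45°, α=285°
  cosα=0.2588 sinα=-0.9659 | (3,4) | tMaxX 2.4728 tMaxY 0.6833 | tΔX 3.8637 tΔY 1.0353
    t=0.6833 [y] (3,3)
    t=1.7186 [y] (3,2)
    t=2.4728 [x] (4,2)
    t=2.7538 [y] (4,1)
    t=3.7891 [y] (4,0) — stop
  → r_4 = 3.7891
beam 5: φ=90°, α=330°
  cosα=0.8660 sinα=-0.5000 | (3,4) | tMaxX 0.7390 tMaxY 1.3200 | tΔX 1.1547 tΔY 2.0000
    t=0.7390 [x] (4,4)
    t=1.3200 [y] (4,3)
    t=1.8937 [x] (5,3)
    t=3.0484 [x] (6,3)
    t=3.3200 [y] (6,2)
    t=4.2031 [x] (7,2)
    t=5.3200 [y] (7,1)
    t=5.3578 [x] (8,1)
    t=6.5125 [x] (9,1) — stop
  → r_5 = 6.5125

ranges = [2.7251, 2.4433, 4.2262, 3.7891, 6.5125]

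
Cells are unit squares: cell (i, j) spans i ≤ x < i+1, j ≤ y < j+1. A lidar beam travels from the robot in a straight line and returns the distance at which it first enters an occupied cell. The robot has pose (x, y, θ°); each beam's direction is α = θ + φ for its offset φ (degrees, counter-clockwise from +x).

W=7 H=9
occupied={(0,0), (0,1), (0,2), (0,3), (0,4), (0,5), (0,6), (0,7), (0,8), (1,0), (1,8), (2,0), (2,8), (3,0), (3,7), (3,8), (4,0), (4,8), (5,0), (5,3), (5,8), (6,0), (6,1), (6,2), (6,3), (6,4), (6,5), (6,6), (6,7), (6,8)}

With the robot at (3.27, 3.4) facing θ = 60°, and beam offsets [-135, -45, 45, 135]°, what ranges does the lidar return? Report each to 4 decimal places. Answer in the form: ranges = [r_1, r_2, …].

beam 1: φ=-135°, α=285°
  dir = (cos 285°, sin 285°) = (0.2588, -0.9659); from cell (3,3)
  next x-line at t=2.8205, next y-line at t=0.4141; Δt_x=3.8637, Δt_y=1.0353
    y: enter (3,2) at t=0.4141
    y: enter (3,1) at t=1.4494
    y: enter (3,0) at t=2.4847 ← occupied
  → r_1 = 2.4847
beam 2: φ=-45°, α=15°
  dir = (cos 15°, sin 15°) = (0.9659, 0.2588); from cell (3,3)
  next x-line at t=0.7558, next y-line at t=2.3182; Δt_x=1.0353, Δt_y=3.8637
    x: enter (4,3) at t=0.7558
    x: enter (5,3) at t=1.7910 ← occupied
  → r_2 = 1.7910
beam 3: φ=45°, α=105°
  dir = (cos 105°, sin 105°) = (-0.2588, 0.9659); from cell (3,3)
  next x-line at t=1.0432, next y-line at t=0.6212; Δt_x=3.8637, Δt_y=1.0353
    y: enter (3,4) at t=0.6212
    x: enter (2,4) at t=1.0432
    y: enter (2,5) at t=1.6564
    y: enter (2,6) at t=2.6917
    y: enter (2,7) at t=3.7270
    y: enter (2,8) at t=4.7623 ← occupied
  → r_3 = 4.7623
beam 4: φ=135°, α=195°
  dir = (cos 195°, sin 195°) = (-0.9659, -0.2588); from cell (3,3)
  next x-line at t=0.2795, next y-line at t=1.5455; Δt_x=1.0353, Δt_y=3.8637
    x: enter (2,3) at t=0.2795
    x: enter (1,3) at t=1.3148
    y: enter (1,2) at t=1.5455
    x: enter (0,2) at t=2.3501 ← occupied
  → r_4 = 2.3501

ranges = [2.4847, 1.7910, 4.7623, 2.3501]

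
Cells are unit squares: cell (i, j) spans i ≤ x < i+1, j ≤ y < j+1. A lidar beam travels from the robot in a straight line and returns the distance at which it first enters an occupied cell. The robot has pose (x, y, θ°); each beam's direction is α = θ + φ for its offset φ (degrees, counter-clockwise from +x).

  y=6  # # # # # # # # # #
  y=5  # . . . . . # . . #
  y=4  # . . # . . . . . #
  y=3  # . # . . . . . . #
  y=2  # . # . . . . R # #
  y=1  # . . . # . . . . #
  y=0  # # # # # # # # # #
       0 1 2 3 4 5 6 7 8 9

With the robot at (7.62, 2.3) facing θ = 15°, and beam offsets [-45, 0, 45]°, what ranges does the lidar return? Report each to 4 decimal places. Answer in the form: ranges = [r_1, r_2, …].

ranges = [0.4388, 0.3934, 0.7600]

beam 1: φ=-45°, α=330°
  direction (0.8660, -0.5000); cell (7,2); t to first gridline: x 0.4388, y 0.6000 (then +1.1547 / +2.0000)
    (8,2) via x @ 0.4388  # hit
  → r_1 = 0.4388
beam 2: φ=0°, α=15°
  direction (0.9659, 0.2588); cell (7,2); t to first gridline: x 0.3934, y 2.7046 (then +1.0353 / +3.8637)
    (8,2) via x @ 0.3934  # hit
  → r_2 = 0.3934
beam 3: φ=45°, α=60°
  direction (0.5000, 0.8660); cell (7,2); t to first gridline: x 0.7600, y 0.8083 (then +2.0000 / +1.1547)
    (8,2) via x @ 0.7600  # hit
  → r_3 = 0.7600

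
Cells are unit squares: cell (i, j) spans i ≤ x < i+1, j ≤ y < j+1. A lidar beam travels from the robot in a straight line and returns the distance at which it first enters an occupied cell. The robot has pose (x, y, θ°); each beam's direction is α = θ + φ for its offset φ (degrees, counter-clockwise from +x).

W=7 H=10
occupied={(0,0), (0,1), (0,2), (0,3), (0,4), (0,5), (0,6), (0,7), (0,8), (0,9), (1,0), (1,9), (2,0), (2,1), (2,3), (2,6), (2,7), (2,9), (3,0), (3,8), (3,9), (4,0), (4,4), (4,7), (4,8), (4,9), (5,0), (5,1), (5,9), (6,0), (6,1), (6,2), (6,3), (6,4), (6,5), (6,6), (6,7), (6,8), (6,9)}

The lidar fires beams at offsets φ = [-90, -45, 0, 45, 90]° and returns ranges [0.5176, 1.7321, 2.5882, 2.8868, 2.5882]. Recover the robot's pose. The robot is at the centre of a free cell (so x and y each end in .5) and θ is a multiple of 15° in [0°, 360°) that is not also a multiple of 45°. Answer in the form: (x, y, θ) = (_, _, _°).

(x, y, θ) = (3.5, 3.5, 285°)

Enumerate (i+0.5, j+0.5, θ) over the 31 free cells and 16 admissible headings. For each, cast all 5 beams and compare to the given ranges.
  (5.5, 8.5, 165°): beam 2 = 0.5774 ≠ 1.7321 ✗
  (3.5, 6.5, 285°): beam 2 = 2.8868 ≠ 1.7321 ✗
  (4.5, 2.5, 60°): beam 1 = 1.0000 ≠ 0.5176 ✗
  (5.5, 2.5, 60°): beam 1 = 0.5774 ≠ 0.5176 ✗
  (1.5, 2.5, 75°): beam 1 = 3.6235 ≠ 0.5176 ✗
  …
  (3.5, 3.5, 285°): r_1=0.5176, r_2=1.7321, r_3=2.5882, r_4=2.8868, r_5=2.5882 — all match ✓
No second candidate reproduces the full scan.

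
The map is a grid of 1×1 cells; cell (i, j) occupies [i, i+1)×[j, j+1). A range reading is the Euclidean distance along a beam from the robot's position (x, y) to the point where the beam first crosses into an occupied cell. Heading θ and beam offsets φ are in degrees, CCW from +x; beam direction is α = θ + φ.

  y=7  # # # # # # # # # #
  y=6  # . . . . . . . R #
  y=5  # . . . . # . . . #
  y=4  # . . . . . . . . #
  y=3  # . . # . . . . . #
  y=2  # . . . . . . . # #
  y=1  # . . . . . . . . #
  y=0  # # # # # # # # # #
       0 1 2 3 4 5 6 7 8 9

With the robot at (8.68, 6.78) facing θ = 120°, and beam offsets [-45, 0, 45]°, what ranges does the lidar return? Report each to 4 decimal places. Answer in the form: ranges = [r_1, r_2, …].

ranges = [0.2278, 0.2540, 0.8500]

beam 1: φ=-45°, α=75°
  cosα=0.2588 sinα=0.9659 | (8,6) | tMaxX 1.2364 tMaxY 0.2278 | tΔX 3.8637 tΔY 1.0353
    t=0.2278 [y] (8,7) — stop
  → r_1 = 0.2278
beam 2: φ=0°, α=120°
  cosα=-0.5000 sinα=0.8660 | (8,6) | tMaxX 1.3600 tMaxY 0.2540 | tΔX 2.0000 tΔY 1.1547
    t=0.2540 [y] (8,7) — stop
  → r_2 = 0.2540
beam 3: φ=45°, α=165°
  cosα=-0.9659 sinα=0.2588 | (8,6) | tMaxX 0.7040 tMaxY 0.8500 | tΔX 1.0353 tΔY 3.8637
    t=0.7040 [x] (7,6)
    t=0.8500 [y] (7,7) — stop
  → r_3 = 0.8500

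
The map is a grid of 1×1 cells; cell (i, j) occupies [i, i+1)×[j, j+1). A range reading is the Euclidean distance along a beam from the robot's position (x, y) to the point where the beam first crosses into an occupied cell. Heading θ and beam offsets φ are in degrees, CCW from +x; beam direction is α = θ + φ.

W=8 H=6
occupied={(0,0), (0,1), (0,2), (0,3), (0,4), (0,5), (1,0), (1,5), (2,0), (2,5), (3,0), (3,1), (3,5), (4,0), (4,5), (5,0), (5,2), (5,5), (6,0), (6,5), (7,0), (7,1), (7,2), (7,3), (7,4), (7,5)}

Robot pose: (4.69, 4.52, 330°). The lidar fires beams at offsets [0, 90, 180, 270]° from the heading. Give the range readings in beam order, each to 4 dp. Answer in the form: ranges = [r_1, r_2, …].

beam 1: φ=0°, α=330°
  cosα=0.8660 sinα=-0.5000 | (4,4) | tMaxX 0.3580 tMaxY 1.0400 | tΔX 1.1547 tΔY 2.0000
    t=0.3580 [x] (5,4)
    t=1.0400 [y] (5,3)
    t=1.5127 [x] (6,3)
    t=2.6674 [x] (7,3) — stop
  → r_1 = 2.6674
beam 2: φ=90°, α=60°
  cosα=0.5000 sinα=0.8660 | (4,4) | tMaxX 0.6200 tMaxY 0.5543 | tΔX 2.0000 tΔY 1.1547
    t=0.5543 [y] (4,5) — stop
  → r_2 = 0.5543
beam 3: φ=180°, α=150°
  cosα=-0.8660 sinα=0.5000 | (4,4) | tMaxX 0.7967 tMaxY 0.9600 | tΔX 1.1547 tΔY 2.0000
    t=0.7967 [x] (3,4)
    t=0.9600 [y] (3,5) — stop
  → r_3 = 0.9600
beam 4: φ=270°, α=240°
  cosα=-0.5000 sinα=-0.8660 | (4,4) | tMaxX 1.3800 tMaxY 0.6004 | tΔX 2.0000 tΔY 1.1547
    t=0.6004 [y] (4,3)
    t=1.3800 [x] (3,3)
    t=1.7551 [y] (3,2)
    t=2.9098 [y] (3,1) — stop
  → r_4 = 2.9098

ranges = [2.6674, 0.5543, 0.9600, 2.9098]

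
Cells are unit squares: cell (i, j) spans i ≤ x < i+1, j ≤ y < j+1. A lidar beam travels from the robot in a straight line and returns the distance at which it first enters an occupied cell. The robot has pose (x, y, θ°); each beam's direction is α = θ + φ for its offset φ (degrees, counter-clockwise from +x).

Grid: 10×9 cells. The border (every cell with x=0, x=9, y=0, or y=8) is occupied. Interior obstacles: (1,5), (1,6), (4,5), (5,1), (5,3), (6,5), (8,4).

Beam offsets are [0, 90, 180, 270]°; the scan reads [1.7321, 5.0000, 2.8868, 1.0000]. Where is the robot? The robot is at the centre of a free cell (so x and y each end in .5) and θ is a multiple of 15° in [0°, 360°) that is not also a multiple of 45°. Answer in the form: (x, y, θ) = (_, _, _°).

(x, y, θ) = (7.5, 3.5, 120°)

The pose lattice has 49·16 = 784 candidates. Test each by forward raycasting.
  (7.5, 6.5, 210°): beam 1 = 1.0000 ≠ 1.7321 ✗
  (6.5, 3.5, 120°): beam 1 = 5.1962 ≠ 1.7321 ✗
  (8.5, 1.5, 120°): beam 1 = 4.0415 ≠ 1.7321 ✗
  (4.5, 2.5, 15°): beam 1 = 4.6587 ≠ 1.7321 ✗
  …
  (7.5, 3.5, 120°): r_1=1.7321, r_2=5.0000, r_3=2.8868, r_4=1.0000 — all match ✓
No second candidate reproduces the full scan.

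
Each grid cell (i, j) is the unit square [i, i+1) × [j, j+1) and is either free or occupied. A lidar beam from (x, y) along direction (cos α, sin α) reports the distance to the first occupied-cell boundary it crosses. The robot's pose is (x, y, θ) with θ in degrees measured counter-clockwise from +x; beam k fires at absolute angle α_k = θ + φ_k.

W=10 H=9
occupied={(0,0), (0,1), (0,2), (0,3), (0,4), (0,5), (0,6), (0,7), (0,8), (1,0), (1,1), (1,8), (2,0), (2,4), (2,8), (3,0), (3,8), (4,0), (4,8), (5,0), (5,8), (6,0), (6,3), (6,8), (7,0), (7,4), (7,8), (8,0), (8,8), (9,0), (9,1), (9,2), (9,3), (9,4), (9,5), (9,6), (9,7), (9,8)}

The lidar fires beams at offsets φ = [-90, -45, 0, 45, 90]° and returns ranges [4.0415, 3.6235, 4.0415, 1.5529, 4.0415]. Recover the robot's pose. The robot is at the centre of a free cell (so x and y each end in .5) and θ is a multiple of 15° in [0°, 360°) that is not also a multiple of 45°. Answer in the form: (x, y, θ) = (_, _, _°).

(x, y, θ) = (4.5, 4.5, 150°)

Candidates: 52 free-cell centres × 16 headings = 832 poses. Raycast each; keep the one whose scan matches to 4 dp.
  (2.5, 5.5, 150°): beam 1 = 2.8868 ≠ 4.0415 ✗
  (6.5, 1.5, 105°): beam 1 = 2.5882 ≠ 4.0415 ✗
  (5.5, 3.5, 285°): beam 1 = 4.6587 ≠ 4.0415 ✗
  (4.5, 4.5, 75°): beam 1 = 1.9319 ≠ 4.0415 ✗
  (4.5, 7.5, 60°): beam 1 = 5.1962 ≠ 4.0415 ✗
  …
  (4.5, 4.5, 150°): r_1=4.0415, r_2=3.6235, r_3=4.0415, r_4=1.5529, r_5=4.0415 — all match ✓
Unique over the lattice → pose = (4.5, 4.5, 150°).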